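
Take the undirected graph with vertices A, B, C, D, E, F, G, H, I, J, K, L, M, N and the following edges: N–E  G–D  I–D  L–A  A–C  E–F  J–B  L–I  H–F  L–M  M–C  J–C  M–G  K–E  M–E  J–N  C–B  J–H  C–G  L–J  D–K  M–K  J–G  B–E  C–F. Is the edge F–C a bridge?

After removing F–C, the path F-H-J-C still connects them, so the edge is not a bridge.

No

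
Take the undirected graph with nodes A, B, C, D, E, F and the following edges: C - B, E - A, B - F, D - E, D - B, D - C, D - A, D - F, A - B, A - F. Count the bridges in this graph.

0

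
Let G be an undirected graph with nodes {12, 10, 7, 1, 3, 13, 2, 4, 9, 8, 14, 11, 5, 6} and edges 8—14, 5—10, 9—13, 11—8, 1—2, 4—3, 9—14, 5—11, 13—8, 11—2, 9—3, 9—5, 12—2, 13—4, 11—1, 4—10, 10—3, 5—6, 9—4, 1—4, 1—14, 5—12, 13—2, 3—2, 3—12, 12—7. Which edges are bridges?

The edges on the cycle 9-5-11-1-14-8-13-9 are not bridges since each lies on that cycle.
But removing 7—12 disconnects 7 from 12; removing 6—5 disconnects 6 from 5 — these are bridges.

12-7, 5-6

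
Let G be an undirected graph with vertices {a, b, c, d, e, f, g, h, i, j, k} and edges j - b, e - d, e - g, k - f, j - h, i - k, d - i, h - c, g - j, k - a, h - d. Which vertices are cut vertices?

Removing d increases the component count from 1 to 2, so d is a cut vertex.
Removing h increases the component count from 1 to 2, so h is a cut vertex.
Removing i increases the component count from 1 to 2, so i is a cut vertex.
Likewise j, k are cut vertices.
By contrast removing a leaves 1 component; it is not a cut vertex. No other vertex is a cut vertex either.

d, h, i, j, k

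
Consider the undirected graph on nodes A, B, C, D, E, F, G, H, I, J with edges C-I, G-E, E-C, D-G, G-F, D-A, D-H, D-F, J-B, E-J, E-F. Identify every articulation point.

C, D, E, J

Removing C increases the component count from 1 to 2, so C is a cut vertex.
Removing D increases the component count from 1 to 3, so D is a cut vertex.
Removing E increases the component count from 1 to 3, so E is a cut vertex.
Likewise J is a cut vertex.
By contrast removing I leaves 1 component; it is not a cut vertex. No other vertex is a cut vertex either.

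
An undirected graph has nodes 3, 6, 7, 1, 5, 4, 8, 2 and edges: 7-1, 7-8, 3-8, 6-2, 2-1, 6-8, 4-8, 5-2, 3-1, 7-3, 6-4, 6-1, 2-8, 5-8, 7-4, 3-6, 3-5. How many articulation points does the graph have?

0

Removing 1, for instance, still leaves 1 component. No single vertex removal increases the component count — the graph has no articulation points.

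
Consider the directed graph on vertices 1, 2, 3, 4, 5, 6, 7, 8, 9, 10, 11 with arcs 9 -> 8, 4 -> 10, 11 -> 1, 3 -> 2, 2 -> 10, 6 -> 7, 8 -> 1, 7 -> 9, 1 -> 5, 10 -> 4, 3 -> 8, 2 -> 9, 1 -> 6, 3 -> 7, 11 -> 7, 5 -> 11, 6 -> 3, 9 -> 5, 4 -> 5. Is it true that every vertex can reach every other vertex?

Yes

From 3 we can reach every vertex (1, 2, 3, 4, 5, 6, 7, 8, 9, 10, 11), and every vertex can reach 3 (1, 2, 3, 4, 5, 6, 7, 8, 9, 10, 11). So the whole graph is one strongly connected component.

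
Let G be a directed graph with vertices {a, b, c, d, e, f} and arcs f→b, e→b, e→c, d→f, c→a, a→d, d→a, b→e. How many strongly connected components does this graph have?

1

{a, b, c, d, e, f} are all mutually reachable — one SCC of size 6.
That gives 1 strongly connected component.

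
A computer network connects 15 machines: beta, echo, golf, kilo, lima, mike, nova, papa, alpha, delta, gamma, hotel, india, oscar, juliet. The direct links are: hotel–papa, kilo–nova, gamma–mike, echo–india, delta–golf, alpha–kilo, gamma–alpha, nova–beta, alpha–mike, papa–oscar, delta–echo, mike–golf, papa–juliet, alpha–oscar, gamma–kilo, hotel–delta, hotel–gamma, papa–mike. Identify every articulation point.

Removing echo increases the component count from 2 to 3, so echo is a cut vertex.
Removing kilo increases the component count from 2 to 3, so kilo is a cut vertex.
Removing nova increases the component count from 2 to 3, so nova is a cut vertex.
Likewise papa, delta are cut vertices.
By contrast removing gamma leaves 2 components; it is not a cut vertex. No other vertex is a cut vertex either.

echo, kilo, nova, papa, delta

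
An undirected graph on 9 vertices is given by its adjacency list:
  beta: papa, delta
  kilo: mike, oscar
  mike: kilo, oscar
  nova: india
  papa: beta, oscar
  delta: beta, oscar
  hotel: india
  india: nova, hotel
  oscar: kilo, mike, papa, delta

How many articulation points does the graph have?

2

Removing india increases the component count from 2 to 3, so india is a cut vertex.
Removing oscar increases the component count from 2 to 3, so oscar is a cut vertex.
By contrast removing mike leaves 2 components; it is not a cut vertex. No other vertex is a cut vertex either.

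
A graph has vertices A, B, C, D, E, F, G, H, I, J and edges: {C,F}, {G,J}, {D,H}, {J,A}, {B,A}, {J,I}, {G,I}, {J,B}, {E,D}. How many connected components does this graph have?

Starting from C we can reach C, F. That is one component of size 2.
Starting from D we can reach D, E, H. That is one component of size 3.
Starting from A we can reach A, B, G, I, J. That is one component of size 5.
Total: 3 components.

3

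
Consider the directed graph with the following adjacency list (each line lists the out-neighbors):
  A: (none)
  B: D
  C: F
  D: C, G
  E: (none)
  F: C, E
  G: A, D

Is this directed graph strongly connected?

There is no directed path from G to B, so the graph is not strongly connected.

No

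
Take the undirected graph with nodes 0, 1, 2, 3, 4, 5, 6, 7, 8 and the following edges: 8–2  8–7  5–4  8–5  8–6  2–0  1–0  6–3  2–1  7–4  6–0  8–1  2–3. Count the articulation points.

Removing 8 increases the component count from 1 to 2, so 8 is a cut vertex.
By contrast removing 4 leaves 1 component; it is not a cut vertex. No other vertex is a cut vertex either.

1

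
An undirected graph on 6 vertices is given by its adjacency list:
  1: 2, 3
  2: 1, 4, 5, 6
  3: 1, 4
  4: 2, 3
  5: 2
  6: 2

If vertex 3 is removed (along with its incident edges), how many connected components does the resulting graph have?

1

With 3 gone, the remaining components are: {1, 2, 4, 5, 6}.
That is 1 component.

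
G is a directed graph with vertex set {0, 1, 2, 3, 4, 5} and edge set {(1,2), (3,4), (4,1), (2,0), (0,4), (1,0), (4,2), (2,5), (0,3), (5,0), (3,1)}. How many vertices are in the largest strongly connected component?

{0, 1, 2, 3, 4, 5} are all mutually reachable — one SCC of size 6.
The largest has 6 vertices.

6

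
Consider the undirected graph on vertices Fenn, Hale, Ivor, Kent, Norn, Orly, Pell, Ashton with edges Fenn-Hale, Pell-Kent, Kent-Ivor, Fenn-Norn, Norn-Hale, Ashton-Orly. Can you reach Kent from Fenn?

No

The component containing Fenn is {Fenn, Hale, Norn}, and Kent is not in it.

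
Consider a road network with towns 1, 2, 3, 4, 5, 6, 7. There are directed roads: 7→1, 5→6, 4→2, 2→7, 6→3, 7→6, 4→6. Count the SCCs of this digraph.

{3} is an SCC by itself.
{5} is an SCC by itself.
{6} is an SCC by itself.
{7} is an SCC by itself.
{4} is an SCC by itself.
(and 2 more singleton SCCs)
That gives 7 strongly connected components.

7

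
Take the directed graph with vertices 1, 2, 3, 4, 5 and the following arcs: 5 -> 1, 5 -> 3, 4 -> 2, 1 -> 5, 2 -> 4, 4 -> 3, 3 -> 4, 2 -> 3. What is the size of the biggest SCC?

{2, 3, 4} are all mutually reachable — one SCC of size 3.
{1, 5} are all mutually reachable — one SCC of size 2.
The largest has 3 vertices.

3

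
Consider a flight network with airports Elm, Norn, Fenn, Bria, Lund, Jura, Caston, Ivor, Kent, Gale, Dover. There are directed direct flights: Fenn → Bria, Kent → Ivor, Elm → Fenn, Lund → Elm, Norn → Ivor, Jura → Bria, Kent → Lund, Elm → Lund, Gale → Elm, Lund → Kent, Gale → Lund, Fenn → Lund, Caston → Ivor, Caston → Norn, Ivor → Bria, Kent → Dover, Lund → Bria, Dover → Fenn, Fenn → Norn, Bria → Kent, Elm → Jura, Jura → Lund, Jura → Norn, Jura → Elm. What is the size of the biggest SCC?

9

{Elm, Bria, Fenn, Ivor, Jura, Kent, Lund, Norn, Dover} are all mutually reachable — one SCC of size 9.
{Caston} is an SCC by itself.
{Gale} is an SCC by itself.
The largest has 9 vertices.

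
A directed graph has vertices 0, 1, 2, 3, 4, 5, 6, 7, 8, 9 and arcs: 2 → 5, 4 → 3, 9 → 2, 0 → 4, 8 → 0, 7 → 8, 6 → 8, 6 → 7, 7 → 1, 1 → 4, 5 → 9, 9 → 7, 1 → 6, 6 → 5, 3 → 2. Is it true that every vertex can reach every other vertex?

Yes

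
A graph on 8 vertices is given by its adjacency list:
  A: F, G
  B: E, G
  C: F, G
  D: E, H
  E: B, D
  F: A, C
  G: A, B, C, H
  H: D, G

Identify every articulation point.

Removing G increases the component count from 1 to 2, so G is a cut vertex.
By contrast removing E leaves 1 component; it is not a cut vertex. No other vertex is a cut vertex either.

G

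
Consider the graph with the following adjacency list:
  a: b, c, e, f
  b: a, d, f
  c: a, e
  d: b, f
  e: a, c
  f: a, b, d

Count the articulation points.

Removing a increases the component count from 1 to 2, so a is a cut vertex.
By contrast removing f leaves 1 component; it is not a cut vertex. No other vertex is a cut vertex either.

1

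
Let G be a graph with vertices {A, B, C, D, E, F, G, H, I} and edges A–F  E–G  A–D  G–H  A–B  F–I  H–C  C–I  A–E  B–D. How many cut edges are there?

0

The edges on the cycle A-B-D-A are not bridges since each lies on that cycle.
Every edge lies on some cycle, so there are no bridges.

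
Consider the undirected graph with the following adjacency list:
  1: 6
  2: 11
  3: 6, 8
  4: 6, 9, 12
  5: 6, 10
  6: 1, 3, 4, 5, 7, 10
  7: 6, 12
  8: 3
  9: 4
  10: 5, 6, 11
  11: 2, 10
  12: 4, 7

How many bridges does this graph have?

6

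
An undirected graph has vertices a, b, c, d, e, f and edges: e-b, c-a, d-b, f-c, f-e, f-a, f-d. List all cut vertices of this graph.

f

Removing f increases the component count from 1 to 2, so f is a cut vertex.
By contrast removing a leaves 1 component; it is not a cut vertex. No other vertex is a cut vertex either.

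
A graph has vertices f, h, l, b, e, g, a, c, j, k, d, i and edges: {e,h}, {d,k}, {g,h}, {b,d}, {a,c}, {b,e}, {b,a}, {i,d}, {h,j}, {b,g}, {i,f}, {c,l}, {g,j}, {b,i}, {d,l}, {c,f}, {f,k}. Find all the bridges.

The edges on the cycle b-e-h-j-g-b are not bridges since each lies on that cycle.
Every edge lies on some cycle, so there are no bridges.

none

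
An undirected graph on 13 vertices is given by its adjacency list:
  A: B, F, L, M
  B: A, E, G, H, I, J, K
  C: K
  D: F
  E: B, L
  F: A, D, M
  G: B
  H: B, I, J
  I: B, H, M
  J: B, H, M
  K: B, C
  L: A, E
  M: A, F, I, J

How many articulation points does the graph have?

3

Removing B increases the component count from 1 to 3, so B is a cut vertex.
Removing F increases the component count from 1 to 2, so F is a cut vertex.
Removing K increases the component count from 1 to 2, so K is a cut vertex.
By contrast removing L leaves 1 component; it is not a cut vertex. No other vertex is a cut vertex either.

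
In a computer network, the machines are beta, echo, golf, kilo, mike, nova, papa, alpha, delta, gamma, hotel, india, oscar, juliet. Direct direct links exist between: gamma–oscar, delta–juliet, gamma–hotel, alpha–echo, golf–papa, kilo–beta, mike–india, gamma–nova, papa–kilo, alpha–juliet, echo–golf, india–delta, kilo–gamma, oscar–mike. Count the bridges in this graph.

3

The edges on the cycle alpha-echo-golf-papa-kilo-gamma-oscar-mike-india-delta-juliet-alpha are not bridges since each lies on that cycle.
But removing hotel–gamma disconnects hotel from gamma; removing nova–gamma disconnects nova from gamma; removing kilo–beta disconnects kilo from beta — these are bridges.
That makes 3 bridges.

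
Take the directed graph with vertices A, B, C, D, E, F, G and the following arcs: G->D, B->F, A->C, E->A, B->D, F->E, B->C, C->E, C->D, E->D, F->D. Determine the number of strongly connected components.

{A, C, E} are all mutually reachable — one SCC of size 3.
{B} is an SCC by itself.
{D} is an SCC by itself.
{F} is an SCC by itself.
{G} is an SCC by itself.
That gives 5 strongly connected components.

5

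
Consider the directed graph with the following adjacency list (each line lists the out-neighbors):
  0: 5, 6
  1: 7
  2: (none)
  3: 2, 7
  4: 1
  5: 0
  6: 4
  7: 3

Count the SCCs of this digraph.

{3, 7} are all mutually reachable — one SCC of size 2.
{0, 5} are all mutually reachable — one SCC of size 2.
{6} is an SCC by itself.
{2} is an SCC by itself.
{1} is an SCC by itself.
(and 1 more singleton SCC)
That gives 6 strongly connected components.

6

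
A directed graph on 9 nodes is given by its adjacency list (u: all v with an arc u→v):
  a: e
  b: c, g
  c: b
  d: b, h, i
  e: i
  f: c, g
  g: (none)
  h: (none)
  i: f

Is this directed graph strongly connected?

No

There is no directed path from f to a, so the graph is not strongly connected.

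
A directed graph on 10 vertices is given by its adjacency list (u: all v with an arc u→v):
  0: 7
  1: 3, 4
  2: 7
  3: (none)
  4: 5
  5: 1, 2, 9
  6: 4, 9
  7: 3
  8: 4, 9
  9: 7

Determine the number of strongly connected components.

{1, 4, 5} are all mutually reachable — one SCC of size 3.
{8} is an SCC by itself.
{3} is an SCC by itself.
{2} is an SCC by itself.
{6} is an SCC by itself.
(and 3 more singleton SCCs)
That gives 8 strongly connected components.

8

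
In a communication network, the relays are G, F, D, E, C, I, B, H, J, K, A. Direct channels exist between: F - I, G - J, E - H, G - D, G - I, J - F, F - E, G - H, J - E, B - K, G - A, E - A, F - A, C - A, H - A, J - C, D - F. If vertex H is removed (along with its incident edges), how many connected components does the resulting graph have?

2

With H gone, the remaining components are: {B, K}; {A, C, D, E, F, G, I, J}.
That is 2 components.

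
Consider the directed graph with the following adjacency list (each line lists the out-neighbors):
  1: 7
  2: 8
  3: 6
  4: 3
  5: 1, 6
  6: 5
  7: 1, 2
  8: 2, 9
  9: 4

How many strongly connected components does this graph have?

{1, 2, 3, 4, 5, 6, 7, 8, 9} are all mutually reachable — one SCC of size 9.
That gives 1 strongly connected component.

1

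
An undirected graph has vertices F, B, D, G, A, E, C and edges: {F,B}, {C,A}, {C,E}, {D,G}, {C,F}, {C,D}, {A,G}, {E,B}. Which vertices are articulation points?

C

Removing C increases the component count from 1 to 2, so C is a cut vertex.
By contrast removing D leaves 1 component; it is not a cut vertex. No other vertex is a cut vertex either.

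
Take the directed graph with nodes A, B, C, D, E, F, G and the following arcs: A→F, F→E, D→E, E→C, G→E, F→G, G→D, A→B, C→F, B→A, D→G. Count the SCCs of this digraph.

{C, D, E, F, G} are all mutually reachable — one SCC of size 5.
{A, B} are all mutually reachable — one SCC of size 2.
That gives 2 strongly connected components.

2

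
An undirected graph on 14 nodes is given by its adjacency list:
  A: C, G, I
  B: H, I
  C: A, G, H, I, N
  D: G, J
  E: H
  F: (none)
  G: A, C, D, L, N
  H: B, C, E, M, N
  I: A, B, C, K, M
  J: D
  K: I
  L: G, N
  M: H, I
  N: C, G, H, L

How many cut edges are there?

4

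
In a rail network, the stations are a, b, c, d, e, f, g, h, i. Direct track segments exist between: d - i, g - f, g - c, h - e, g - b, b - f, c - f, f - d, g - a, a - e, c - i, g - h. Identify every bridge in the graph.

The edges on the cycle g-b-f-g are not bridges since each lies on that cycle.
Every edge lies on some cycle, so there are no bridges.

none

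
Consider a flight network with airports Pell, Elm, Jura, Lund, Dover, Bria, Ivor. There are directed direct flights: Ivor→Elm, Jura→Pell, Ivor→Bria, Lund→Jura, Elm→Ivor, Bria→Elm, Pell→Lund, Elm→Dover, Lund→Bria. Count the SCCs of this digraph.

3

{Elm, Bria, Ivor} are all mutually reachable — one SCC of size 3.
{Jura, Lund, Pell} are all mutually reachable — one SCC of size 3.
{Dover} is an SCC by itself.
That gives 3 strongly connected components.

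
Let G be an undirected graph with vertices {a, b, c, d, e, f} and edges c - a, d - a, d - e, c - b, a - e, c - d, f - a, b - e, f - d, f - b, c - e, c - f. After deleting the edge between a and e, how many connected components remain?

a and e are still connected via a-c-e, so the component count stays at 1.

1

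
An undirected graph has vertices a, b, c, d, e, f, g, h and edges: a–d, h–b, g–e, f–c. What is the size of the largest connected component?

2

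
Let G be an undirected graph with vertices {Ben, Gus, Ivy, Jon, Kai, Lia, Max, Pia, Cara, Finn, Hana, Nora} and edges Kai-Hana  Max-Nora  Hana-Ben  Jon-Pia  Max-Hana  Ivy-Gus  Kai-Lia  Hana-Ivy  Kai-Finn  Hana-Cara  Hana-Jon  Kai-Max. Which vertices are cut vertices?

Ivy, Jon, Kai, Max, Hana

Removing Ivy increases the component count from 1 to 2, so Ivy is a cut vertex.
Removing Jon increases the component count from 1 to 2, so Jon is a cut vertex.
Removing Kai increases the component count from 1 to 3, so Kai is a cut vertex.
Likewise Max, Hana are cut vertices.
By contrast removing Pia leaves 1 component; it is not a cut vertex. No other vertex is a cut vertex either.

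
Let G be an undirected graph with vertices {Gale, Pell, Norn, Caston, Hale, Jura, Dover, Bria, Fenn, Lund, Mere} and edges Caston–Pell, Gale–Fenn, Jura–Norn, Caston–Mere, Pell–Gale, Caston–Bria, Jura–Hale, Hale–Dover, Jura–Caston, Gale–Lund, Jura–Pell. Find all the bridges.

Bria-Caston, Caston-Mere, Dover-Hale, Fenn-Gale, Gale-Lund, Gale-Pell, Hale-Jura, Jura-Norn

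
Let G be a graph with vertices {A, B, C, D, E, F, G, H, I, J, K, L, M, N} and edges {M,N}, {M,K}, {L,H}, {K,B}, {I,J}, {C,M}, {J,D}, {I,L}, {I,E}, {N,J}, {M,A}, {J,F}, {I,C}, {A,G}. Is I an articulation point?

Deleting I raises the number of components from 1 to 3, so I is a cut vertex.

Yes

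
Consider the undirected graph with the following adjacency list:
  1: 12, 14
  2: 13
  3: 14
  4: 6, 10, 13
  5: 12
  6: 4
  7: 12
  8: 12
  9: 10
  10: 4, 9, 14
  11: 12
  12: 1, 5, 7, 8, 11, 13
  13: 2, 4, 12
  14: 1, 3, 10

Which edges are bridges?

10-9, 11-12, 12-5, 12-7, 12-8, 13-2, 14-3, 4-6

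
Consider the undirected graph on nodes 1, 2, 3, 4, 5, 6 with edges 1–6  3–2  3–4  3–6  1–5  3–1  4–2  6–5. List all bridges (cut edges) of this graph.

none

The edges on the cycle 3-4-2-3 are not bridges since each lies on that cycle.
Every edge lies on some cycle, so there are no bridges.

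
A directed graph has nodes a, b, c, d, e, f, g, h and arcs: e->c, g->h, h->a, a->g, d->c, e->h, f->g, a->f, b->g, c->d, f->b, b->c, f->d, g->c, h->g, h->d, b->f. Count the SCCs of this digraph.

3

{a, b, f, g, h} are all mutually reachable — one SCC of size 5.
{c, d} are all mutually reachable — one SCC of size 2.
{e} is an SCC by itself.
That gives 3 strongly connected components.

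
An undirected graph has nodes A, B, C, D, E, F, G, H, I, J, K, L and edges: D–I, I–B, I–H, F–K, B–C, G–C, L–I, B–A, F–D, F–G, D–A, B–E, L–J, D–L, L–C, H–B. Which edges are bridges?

B-E, F-K, J-L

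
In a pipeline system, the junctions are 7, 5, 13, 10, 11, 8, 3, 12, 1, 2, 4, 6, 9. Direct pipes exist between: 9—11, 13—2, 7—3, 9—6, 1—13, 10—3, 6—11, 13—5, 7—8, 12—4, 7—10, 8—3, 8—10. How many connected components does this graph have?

4

Starting from 4 we can reach 4, 12. That is one component of size 2.
Starting from 6 we can reach 6, 9, 11. That is one component of size 3.
Starting from 1 we can reach 1, 2, 5, 13. That is one component of size 4.
Starting from 3 we can reach 3, 7, 8, 10. That is one component of size 4.
Total: 4 components.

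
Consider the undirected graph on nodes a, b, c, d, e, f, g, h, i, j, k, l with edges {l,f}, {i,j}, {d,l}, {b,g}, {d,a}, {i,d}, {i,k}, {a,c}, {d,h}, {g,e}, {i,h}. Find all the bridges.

The edges on the cycle i-d-h-i are not bridges since each lies on that cycle.
But removing d–a disconnects d from a; removing b–g disconnects b from g; removing i–j disconnects i from j; removing i–k disconnects i from k — these are bridges.
In total 8 edges are bridges.

a-c, a-d, b-g, d-l, e-g, f-l, i-j, i-k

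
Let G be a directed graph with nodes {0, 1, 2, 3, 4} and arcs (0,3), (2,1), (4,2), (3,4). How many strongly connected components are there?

{3} is an SCC by itself.
{4} is an SCC by itself.
{0} is an SCC by itself.
{2} is an SCC by itself.
{1} is an SCC by itself.
That gives 5 strongly connected components.

5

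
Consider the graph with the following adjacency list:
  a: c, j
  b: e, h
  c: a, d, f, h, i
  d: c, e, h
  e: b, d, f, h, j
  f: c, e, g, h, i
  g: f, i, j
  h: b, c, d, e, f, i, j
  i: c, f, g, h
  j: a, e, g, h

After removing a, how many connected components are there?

With a gone, the remaining components are: {b, c, d, e, f, g, h, i, j}.
That is 1 component.

1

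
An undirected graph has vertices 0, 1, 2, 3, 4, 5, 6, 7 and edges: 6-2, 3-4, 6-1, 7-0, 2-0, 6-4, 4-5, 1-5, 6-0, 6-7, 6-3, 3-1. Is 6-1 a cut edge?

After removing 6-1, the path 6-3-1 still connects them, so the edge is not a bridge.

No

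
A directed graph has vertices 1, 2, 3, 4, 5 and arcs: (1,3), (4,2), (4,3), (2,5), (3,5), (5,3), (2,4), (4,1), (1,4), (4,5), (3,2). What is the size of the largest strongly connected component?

{1, 2, 3, 4, 5} are all mutually reachable — one SCC of size 5.
The largest has 5 vertices.

5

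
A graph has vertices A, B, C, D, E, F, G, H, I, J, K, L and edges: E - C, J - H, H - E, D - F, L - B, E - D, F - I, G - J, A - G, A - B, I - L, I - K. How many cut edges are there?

The edges on the cycle A-G-J-H-E-D-F-I-L-B-A are not bridges since each lies on that cycle.
But removing C - E disconnects C from E; removing K - I disconnects K from I — these are bridges.
That makes 2 bridges.

2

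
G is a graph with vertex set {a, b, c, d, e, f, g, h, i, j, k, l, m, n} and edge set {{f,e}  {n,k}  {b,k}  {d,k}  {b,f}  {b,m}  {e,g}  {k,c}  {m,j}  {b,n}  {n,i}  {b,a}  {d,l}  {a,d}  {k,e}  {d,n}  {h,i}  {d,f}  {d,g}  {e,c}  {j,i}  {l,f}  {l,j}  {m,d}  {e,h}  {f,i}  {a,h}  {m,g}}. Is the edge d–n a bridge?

No

After removing d–n, the path d-k-n still connects them, so the edge is not a bridge.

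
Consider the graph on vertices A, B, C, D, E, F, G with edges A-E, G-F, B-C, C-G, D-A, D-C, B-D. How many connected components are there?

Starting from A we can reach A, B, C, D, E, F, G. That is one component of size 7.
Total: 1 component.

1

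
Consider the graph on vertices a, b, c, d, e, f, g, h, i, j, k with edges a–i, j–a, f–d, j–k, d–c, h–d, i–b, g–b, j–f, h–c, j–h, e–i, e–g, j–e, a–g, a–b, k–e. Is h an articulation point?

No

Deleting h leaves 1 component (was 1) (its neighbors c, d, j remain connected to each other), so h is not a cut vertex.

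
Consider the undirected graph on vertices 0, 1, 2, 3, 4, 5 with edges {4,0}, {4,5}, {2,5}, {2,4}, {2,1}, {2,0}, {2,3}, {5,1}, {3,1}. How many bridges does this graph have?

0

The edges on the cycle 2-3-1-5-4-2 are not bridges since each lies on that cycle.
Every edge lies on some cycle, so there are no bridges.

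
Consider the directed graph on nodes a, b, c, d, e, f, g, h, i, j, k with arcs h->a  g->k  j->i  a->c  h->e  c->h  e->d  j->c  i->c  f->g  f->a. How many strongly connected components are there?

9

{a, c, h} are all mutually reachable — one SCC of size 3.
{g} is an SCC by itself.
{e} is an SCC by itself.
{f} is an SCC by itself.
{k} is an SCC by itself.
(and 4 more singleton SCCs)
That gives 9 strongly connected components.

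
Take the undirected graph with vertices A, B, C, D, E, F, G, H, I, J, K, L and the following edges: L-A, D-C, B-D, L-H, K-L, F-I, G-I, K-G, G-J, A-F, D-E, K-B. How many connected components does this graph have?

1

Starting from A we can reach A, B, C, D, E, F, G, H, I, J, K, L. That is one component of size 12.
Total: 1 component.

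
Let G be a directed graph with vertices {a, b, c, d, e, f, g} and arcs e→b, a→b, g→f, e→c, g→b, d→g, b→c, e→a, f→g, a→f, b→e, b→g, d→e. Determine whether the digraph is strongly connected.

There is no directed path from f to d, so the graph is not strongly connected.

No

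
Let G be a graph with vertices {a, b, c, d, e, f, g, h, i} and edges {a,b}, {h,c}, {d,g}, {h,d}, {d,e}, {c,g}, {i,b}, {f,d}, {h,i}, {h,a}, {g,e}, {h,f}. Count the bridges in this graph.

The edges on the cycle h-c-g-e-d-h are not bridges since each lies on that cycle.
Every edge lies on some cycle, so there are no bridges.

0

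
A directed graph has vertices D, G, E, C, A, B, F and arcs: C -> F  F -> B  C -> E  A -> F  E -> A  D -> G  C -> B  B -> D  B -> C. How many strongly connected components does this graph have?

{A, B, C, E, F} are all mutually reachable — one SCC of size 5.
{D} is an SCC by itself.
{G} is an SCC by itself.
That gives 3 strongly connected components.

3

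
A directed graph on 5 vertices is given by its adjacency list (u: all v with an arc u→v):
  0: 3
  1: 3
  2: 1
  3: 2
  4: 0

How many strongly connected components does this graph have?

3

{1, 2, 3} are all mutually reachable — one SCC of size 3.
{4} is an SCC by itself.
{0} is an SCC by itself.
That gives 3 strongly connected components.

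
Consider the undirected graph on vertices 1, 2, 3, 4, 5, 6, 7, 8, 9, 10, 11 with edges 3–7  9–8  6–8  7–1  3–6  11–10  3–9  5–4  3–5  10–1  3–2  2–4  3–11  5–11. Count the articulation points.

Removing 3 increases the component count from 1 to 2, so 3 is a cut vertex.
By contrast removing 2 leaves 1 component; it is not a cut vertex. No other vertex is a cut vertex either.

1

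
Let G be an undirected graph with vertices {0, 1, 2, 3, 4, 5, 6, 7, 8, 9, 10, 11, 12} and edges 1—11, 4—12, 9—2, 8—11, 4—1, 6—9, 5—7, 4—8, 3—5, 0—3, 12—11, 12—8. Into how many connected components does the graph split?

10 is isolated — a component by itself.
Starting from 2 we can reach 2, 6, 9. That is one component of size 3.
Starting from 0 we can reach 0, 3, 5, 7. That is one component of size 4.
Starting from 1 we can reach 1, 4, 8, 11, 12. That is one component of size 5.
Total: 4 components.

4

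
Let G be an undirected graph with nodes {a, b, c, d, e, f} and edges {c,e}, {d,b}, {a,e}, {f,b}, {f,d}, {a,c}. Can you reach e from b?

No

The component containing b is {b, d, f}, and e is not in it.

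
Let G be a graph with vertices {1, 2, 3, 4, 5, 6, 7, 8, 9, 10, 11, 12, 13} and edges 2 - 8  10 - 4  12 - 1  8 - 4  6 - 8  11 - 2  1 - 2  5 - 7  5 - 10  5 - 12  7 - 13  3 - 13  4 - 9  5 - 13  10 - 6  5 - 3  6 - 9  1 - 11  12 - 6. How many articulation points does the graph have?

1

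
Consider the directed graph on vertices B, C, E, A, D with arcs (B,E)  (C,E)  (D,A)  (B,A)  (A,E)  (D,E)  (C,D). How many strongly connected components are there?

5

{D} is an SCC by itself.
{C} is an SCC by itself.
{B} is an SCC by itself.
{E} is an SCC by itself.
{A} is an SCC by itself.
That gives 5 strongly connected components.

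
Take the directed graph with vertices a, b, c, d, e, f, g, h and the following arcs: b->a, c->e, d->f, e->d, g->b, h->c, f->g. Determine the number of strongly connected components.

{h} is an SCC by itself.
{c} is an SCC by itself.
{f} is an SCC by itself.
{a} is an SCC by itself.
{e} is an SCC by itself.
(and 3 more singleton SCCs)
That gives 8 strongly connected components.

8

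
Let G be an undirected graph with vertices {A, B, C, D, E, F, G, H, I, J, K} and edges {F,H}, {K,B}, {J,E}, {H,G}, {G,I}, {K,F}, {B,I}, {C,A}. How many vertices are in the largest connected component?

6

D is isolated — a component by itself.
Starting from A we can reach A, C. That is one component of size 2.
Starting from E we can reach E, J. That is one component of size 2.
Starting from B we can reach B, F, G, H, I, K. That is one component of size 6.
The largest has 6 vertices.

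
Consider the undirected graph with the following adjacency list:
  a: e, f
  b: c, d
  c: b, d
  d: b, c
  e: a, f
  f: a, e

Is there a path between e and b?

No

The component containing e is {a, e, f}, and b is not in it.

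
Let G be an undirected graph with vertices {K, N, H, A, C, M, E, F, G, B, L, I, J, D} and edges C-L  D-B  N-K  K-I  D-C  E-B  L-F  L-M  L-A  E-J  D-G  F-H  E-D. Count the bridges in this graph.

10

The edges on the cycle E-D-B-E are not bridges since each lies on that cycle.
But removing L-F disconnects L from F; removing E-J disconnects E from J; removing L-A disconnects L from A; removing N-K disconnects N from K — these are bridges.
In total 10 edges are bridges.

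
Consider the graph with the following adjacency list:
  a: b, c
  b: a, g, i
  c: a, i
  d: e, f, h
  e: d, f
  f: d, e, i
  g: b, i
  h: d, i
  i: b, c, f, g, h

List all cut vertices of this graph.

i

Removing i increases the component count from 1 to 2, so i is a cut vertex.
By contrast removing a leaves 1 component; it is not a cut vertex. No other vertex is a cut vertex either.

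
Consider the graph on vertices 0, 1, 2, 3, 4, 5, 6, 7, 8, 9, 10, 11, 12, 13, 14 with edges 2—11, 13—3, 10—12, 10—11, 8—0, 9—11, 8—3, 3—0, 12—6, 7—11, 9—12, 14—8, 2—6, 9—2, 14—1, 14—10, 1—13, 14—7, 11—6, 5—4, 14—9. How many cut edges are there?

1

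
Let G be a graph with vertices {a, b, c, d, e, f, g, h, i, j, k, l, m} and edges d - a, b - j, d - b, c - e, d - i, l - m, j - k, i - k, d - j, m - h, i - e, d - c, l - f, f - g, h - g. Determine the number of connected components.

2

Starting from f we can reach f, g, h, l, m. That is one component of size 5.
Starting from a we can reach a, b, c, d, e, i, j, k. That is one component of size 8.
Total: 2 components.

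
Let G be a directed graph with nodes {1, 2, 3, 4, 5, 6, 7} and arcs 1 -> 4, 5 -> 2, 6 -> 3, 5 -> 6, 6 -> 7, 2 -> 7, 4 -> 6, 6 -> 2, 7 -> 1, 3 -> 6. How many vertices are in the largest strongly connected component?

6

{1, 2, 3, 4, 6, 7} are all mutually reachable — one SCC of size 6.
{5} is an SCC by itself.
The largest has 6 vertices.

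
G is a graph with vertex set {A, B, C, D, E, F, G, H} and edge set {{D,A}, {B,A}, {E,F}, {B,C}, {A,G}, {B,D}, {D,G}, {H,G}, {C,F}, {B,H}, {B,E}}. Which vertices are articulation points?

Removing B increases the component count from 1 to 2, so B is a cut vertex.
By contrast removing E leaves 1 component; it is not a cut vertex. No other vertex is a cut vertex either.

B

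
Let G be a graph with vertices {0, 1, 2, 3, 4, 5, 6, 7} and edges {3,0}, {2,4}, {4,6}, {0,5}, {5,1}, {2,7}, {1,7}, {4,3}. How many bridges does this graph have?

1

The edges on the cycle 2-4-3-0-5-1-7-2 are not bridges since each lies on that cycle.
But removing 4–6 disconnects 4 from 6 — this is a bridge.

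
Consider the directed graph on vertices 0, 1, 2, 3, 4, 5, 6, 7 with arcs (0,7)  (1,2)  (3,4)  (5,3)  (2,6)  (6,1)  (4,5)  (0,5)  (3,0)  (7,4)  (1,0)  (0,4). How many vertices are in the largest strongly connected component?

{0, 3, 4, 5, 7} are all mutually reachable — one SCC of size 5.
{1, 2, 6} are all mutually reachable — one SCC of size 3.
The largest has 5 vertices.

5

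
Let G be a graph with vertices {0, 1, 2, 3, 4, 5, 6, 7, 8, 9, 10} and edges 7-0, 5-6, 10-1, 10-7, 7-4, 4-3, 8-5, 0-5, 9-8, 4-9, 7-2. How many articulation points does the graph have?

Removing 4 increases the component count from 1 to 2, so 4 is a cut vertex.
Removing 5 increases the component count from 1 to 2, so 5 is a cut vertex.
Removing 7 increases the component count from 1 to 3, so 7 is a cut vertex.
Likewise 10 is a cut vertex.
By contrast removing 2 leaves 1 component; it is not a cut vertex. No other vertex is a cut vertex either.

4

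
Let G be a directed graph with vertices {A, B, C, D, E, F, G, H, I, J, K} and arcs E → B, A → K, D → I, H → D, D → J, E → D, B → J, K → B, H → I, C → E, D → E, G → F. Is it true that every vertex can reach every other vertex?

No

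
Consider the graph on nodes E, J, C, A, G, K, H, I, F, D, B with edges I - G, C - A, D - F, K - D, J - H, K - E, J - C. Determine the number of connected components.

B is isolated — a component by itself.
Starting from G we can reach G, I. That is one component of size 2.
Starting from A we can reach A, C, H, J. That is one component of size 4.
Starting from D we can reach D, E, F, K. That is one component of size 4.
Total: 4 components.

4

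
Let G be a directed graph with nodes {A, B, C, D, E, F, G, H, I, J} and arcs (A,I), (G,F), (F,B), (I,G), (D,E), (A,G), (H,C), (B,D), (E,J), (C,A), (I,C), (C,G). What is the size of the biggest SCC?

3

{A, C, I} are all mutually reachable — one SCC of size 3.
{E} is an SCC by itself.
{G} is an SCC by itself.
{H} is an SCC by itself.
{J} is an SCC by itself.
(and 3 more singleton SCCs)
The largest has 3 vertices.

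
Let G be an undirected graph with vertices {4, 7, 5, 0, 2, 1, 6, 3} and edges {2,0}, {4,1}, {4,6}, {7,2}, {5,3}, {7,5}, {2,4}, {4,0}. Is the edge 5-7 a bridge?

Removing 5-7 leaves no path between 5 and 7: the component count goes from 1 to 2. So it is a bridge.

Yes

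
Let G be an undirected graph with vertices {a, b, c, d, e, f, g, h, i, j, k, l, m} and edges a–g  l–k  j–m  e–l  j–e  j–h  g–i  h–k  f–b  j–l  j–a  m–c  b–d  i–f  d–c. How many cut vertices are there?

Removing j increases the component count from 1 to 2, so j is a cut vertex.
By contrast removing l leaves 1 component; it is not a cut vertex. No other vertex is a cut vertex either.

1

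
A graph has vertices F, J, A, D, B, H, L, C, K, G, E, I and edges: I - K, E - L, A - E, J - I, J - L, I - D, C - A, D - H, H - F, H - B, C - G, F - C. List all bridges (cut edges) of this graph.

B-H, C-G, I-K

The edges on the cycle J-I-D-H-F-C-A-E-L-J are not bridges since each lies on that cycle.
But removing B - H disconnects B from H; removing I - K disconnects I from K; removing G - C disconnects G from C — these are bridges.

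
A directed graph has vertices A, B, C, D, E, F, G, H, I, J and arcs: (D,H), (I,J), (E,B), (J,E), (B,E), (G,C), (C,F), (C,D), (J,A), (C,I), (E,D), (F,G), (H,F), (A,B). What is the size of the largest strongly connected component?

10

{A, B, C, D, E, F, G, H, I, J} are all mutually reachable — one SCC of size 10.
The largest has 10 vertices.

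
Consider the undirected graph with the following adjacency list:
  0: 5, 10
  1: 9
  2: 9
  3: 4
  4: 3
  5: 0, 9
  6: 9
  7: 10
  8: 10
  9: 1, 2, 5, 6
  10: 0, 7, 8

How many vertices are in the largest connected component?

Starting from 3 we can reach 3, 4. That is one component of size 2.
Starting from 0 we can reach 0, 1, 2, 5, 6, 7, 8, 9, 10. That is one component of size 9.
The largest has 9 vertices.

9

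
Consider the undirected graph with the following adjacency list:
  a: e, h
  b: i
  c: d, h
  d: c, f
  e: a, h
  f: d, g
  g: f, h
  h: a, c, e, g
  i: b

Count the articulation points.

1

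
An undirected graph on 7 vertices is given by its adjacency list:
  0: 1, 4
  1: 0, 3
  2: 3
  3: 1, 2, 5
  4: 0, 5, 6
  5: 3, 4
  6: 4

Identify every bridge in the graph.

2-3, 4-6

The edges on the cycle 3-5-4-0-1-3 are not bridges since each lies on that cycle.
But removing 4-6 disconnects 4 from 6; removing 3-2 disconnects 3 from 2 — these are bridges.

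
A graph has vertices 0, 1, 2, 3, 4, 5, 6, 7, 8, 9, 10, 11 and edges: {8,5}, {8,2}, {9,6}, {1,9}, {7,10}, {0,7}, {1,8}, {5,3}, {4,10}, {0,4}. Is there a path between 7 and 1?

No

The component containing 7 is {0, 4, 7, 10}, and 1 is not in it.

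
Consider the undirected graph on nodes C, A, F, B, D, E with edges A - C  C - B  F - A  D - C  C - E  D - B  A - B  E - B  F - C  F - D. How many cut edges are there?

The edges on the cycle F-D-C-A-F are not bridges since each lies on that cycle.
Every edge lies on some cycle, so there are no bridges.

0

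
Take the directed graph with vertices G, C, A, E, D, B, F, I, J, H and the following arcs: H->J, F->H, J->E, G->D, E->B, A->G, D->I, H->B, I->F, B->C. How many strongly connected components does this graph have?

10

{J} is an SCC by itself.
{B} is an SCC by itself.
{F} is an SCC by itself.
{D} is an SCC by itself.
{C} is an SCC by itself.
(and 5 more singleton SCCs)
That gives 10 strongly connected components.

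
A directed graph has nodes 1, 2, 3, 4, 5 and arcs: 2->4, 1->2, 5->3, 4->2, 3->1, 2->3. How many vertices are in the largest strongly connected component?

4

{1, 2, 3, 4} are all mutually reachable — one SCC of size 4.
{5} is an SCC by itself.
The largest has 4 vertices.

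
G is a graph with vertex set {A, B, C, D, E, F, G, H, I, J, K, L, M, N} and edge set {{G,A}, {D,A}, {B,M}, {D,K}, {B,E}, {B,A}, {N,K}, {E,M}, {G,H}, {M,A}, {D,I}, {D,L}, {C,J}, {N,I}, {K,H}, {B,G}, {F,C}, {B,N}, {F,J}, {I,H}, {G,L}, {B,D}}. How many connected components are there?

2

Starting from C we can reach C, F, J. That is one component of size 3.
Starting from A we can reach A, B, D, E, G, H, I, K, L, M, N. That is one component of size 11.
Total: 2 components.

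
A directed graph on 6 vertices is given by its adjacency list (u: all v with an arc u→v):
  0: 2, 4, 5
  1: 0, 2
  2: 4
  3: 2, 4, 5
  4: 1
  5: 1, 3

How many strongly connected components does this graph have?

{0, 1, 2, 3, 4, 5} are all mutually reachable — one SCC of size 6.
That gives 1 strongly connected component.

1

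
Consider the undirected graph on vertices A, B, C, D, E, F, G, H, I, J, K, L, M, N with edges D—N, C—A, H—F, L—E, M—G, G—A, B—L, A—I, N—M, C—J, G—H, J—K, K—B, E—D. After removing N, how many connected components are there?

1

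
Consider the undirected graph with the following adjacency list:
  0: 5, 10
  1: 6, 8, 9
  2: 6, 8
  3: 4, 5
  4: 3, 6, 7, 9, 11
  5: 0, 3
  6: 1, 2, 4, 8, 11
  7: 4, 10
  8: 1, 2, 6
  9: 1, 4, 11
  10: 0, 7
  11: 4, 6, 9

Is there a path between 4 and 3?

From 4 we can reach 0, 1, 2, 3, 4, 5, 6, 7, 8, 9, 10, 11, which includes 3.

Yes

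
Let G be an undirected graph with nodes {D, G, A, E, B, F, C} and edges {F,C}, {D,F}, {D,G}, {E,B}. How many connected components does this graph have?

3

A is isolated — a component by itself.
Starting from B we can reach B, E. That is one component of size 2.
Starting from C we can reach C, D, F, G. That is one component of size 4.
Total: 3 components.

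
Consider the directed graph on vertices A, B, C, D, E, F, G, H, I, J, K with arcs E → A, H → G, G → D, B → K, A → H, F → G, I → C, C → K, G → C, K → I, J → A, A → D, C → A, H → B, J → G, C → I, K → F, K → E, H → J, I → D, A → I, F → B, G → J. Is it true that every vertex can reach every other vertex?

No

There is no directed path from D to I, so the graph is not strongly connected.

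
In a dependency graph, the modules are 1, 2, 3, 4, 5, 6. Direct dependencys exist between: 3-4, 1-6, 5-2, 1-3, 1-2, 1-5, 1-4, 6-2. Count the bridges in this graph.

0

The edges on the cycle 1-3-4-1 are not bridges since each lies on that cycle.
Every edge lies on some cycle, so there are no bridges.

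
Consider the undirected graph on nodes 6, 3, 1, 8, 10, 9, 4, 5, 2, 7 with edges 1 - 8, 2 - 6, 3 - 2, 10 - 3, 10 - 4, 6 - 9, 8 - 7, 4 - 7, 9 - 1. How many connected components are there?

5 is isolated — a component by itself.
Starting from 1 we can reach 1, 2, 3, 4, 6, 7, 8, 9, 10. That is one component of size 9.
Total: 2 components.

2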